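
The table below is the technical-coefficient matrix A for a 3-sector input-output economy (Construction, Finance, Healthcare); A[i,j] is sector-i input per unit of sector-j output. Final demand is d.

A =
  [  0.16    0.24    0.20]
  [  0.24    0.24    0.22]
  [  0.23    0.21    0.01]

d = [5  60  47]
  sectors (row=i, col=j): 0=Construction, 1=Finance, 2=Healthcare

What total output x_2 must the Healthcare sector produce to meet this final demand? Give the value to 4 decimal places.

88.3499

Form M = I − A:
  [  0.84   -0.24   -0.20]
  [ -0.24    0.76   -0.22]
  [ -0.23   -0.21    0.99]
Leontief inverse L = M⁻¹:
  [  1.4743    0.5837    0.4276]
  [  0.6017    1.6401    0.4860]
  [  0.4701    0.4835    1.2125]
Total output x = L · d:
  x_0 = 1.4743·5 + 0.5837·60 + 0.4276·47 = 62.4898
  x_1 = 0.6017·5 + 1.6401·60 + 0.4860·47 = 124.2559
  x_2 = 0.4701·5 + 0.4835·60 + 1.2125·47 = 88.3499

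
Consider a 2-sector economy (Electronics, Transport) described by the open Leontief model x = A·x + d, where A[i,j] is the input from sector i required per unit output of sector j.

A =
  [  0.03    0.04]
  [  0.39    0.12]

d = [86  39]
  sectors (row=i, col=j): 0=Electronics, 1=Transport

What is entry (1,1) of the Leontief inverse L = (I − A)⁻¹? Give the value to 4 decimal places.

L[1,1] = 1.1575

Form M = I − A:
  [  0.97   -0.04]
  [ -0.39    0.88]
Leontief inverse L = M⁻¹:
  [  1.0501    0.0477]
  [  0.4654    1.1575]
Total output x = L · d:
  x_0 = 1.0501·86 + 0.0477·39 = 92.1718
  x_1 = 0.4654·86 + 1.1575·39 = 85.1671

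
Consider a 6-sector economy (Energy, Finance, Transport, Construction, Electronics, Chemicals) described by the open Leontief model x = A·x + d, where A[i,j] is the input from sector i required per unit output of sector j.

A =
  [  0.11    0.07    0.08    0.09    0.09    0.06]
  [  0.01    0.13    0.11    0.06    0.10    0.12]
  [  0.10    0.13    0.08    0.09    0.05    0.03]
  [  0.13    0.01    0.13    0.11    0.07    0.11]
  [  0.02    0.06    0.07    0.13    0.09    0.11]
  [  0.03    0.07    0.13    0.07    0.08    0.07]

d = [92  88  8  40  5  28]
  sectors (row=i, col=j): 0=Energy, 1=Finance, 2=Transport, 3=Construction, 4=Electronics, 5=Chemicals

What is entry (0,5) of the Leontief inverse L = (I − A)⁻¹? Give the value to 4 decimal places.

Form M = I − A:
  [  0.89   -0.07   -0.08   -0.09   -0.09   -0.06]
  [ -0.01    0.87   -0.11   -0.06   -0.10   -0.12]
  [ -0.10   -0.13    0.92   -0.09   -0.05   -0.03]
  [ -0.13   -0.01   -0.13    0.89   -0.07   -0.11]
  [ -0.02   -0.06   -0.07   -0.13    0.91   -0.11]
  [ -0.03   -0.07   -0.13   -0.07   -0.08    0.93]
Leontief inverse L = M⁻¹:
  [  1.1808    0.1471    0.1792    0.1834    0.1694    0.1427]
  [  0.0719    1.2189    0.2173    0.1546    0.1832    0.2089]
  [  0.1672    0.2092    1.1771    0.1775    0.1277    0.1118]
  [  0.2156    0.0938    0.2410    1.2142    0.1555    0.1958]
  [  0.0853    0.1305    0.1698    0.2198    1.1648    0.1916]
  [  0.0904    0.1440    0.2194    0.1527    0.1490    1.1424]
Total output x = L · d:
  x_0 = 1.1808·92 + 0.1471·88 + 0.1792·8 + 0.1834·40 + 0.1694·5 + 0.1427·28 = 135.1871
  x_1 = 0.0719·92 + 1.2189·88 + 0.2173·8 + 0.1546·40 + 0.1832·5 + 0.2089·28 = 128.5609
  x_2 = 0.1672·92 + 0.2092·88 + 1.1771·8 + 0.1775·40 + 0.1277·5 + 0.1118·28 = 54.0745
  x_3 = 0.2156·92 + 0.0938·88 + 0.2410·8 + 1.2142·40 + 0.1555·5 + 0.1958·28 = 84.8438
  x_4 = 0.0853·92 + 0.1305·88 + 0.1698·8 + 0.2198·40 + 1.1648·5 + 0.1916·28 = 40.6670
  x_5 = 0.0904·92 + 0.1440·88 + 0.2194·8 + 0.1527·40 + 0.1490·5 + 1.1424·28 = 61.5882

L[0,5] = 0.1427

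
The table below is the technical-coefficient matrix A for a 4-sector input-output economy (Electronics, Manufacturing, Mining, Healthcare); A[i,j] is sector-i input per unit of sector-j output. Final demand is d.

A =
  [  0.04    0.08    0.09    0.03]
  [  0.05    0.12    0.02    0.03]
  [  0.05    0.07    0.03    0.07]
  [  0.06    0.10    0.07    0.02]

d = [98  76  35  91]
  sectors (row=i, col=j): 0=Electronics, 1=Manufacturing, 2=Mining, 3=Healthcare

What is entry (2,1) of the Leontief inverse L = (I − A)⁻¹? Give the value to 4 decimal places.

Form M = I − A:
  [  0.96   -0.08   -0.09   -0.03]
  [ -0.05    0.88   -0.02   -0.03]
  [ -0.05   -0.07    0.97   -0.07]
  [ -0.06   -0.10   -0.07    0.98]
Leontief inverse L = M⁻¹:
  [  1.0554    0.1091    0.1033    0.0430]
  [  0.0640    1.1493    0.0325    0.0395]
  [  0.0645    0.0980    1.0447    0.0796]
  [  0.0758    0.1309    0.0843    1.0328]
Total output x = L · d:
  x_0 = 1.0554·98 + 0.1091·76 + 0.1033·35 + 0.0430·91 = 119.2484
  x_1 = 0.0640·98 + 1.1493·76 + 0.0325·35 + 0.0395·91 = 98.3444
  x_2 = 0.0645·98 + 0.0980·76 + 1.0447·35 + 0.0796·91 = 57.5752
  x_3 = 0.0758·98 + 0.1309·76 + 0.0843·35 + 1.0328·91 = 114.3057

L[2,1] = 0.0980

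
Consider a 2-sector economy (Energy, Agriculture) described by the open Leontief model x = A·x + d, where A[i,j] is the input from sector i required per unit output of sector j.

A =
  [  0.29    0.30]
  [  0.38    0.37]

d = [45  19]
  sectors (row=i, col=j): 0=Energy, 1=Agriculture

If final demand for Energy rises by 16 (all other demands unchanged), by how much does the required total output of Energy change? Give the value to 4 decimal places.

Form M = I − A:
  [  0.71   -0.30]
  [ -0.38    0.63]
Leontief inverse L = M⁻¹:
  [  1.8902    0.9001]
  [  1.1401    2.1302]
Total output x = L · d:
  x_0 = 1.8902·45 + 0.9001·19 = 102.1602
  x_1 = 1.1401·45 + 2.1302·19 = 91.7792
Δx_0 = L[0,0] · Δd_0 = 1.8902 · 16 = 30.2430

30.2430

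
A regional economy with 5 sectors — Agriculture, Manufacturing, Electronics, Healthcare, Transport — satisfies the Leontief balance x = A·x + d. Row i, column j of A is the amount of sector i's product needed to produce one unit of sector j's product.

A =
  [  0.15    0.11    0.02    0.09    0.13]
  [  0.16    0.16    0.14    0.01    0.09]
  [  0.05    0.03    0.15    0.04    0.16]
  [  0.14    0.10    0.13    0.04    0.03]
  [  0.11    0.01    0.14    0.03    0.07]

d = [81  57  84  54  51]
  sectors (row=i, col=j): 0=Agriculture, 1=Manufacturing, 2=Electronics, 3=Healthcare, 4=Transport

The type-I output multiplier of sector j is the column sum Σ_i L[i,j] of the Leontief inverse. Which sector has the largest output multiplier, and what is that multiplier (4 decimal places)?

Form M = I − A:
  [  0.85   -0.11   -0.02   -0.09   -0.13]
  [ -0.16    0.84   -0.14   -0.01   -0.09]
  [ -0.05   -0.03    0.85   -0.04   -0.16]
  [ -0.14   -0.10   -0.13    0.96   -0.03]
  [ -0.11   -0.01   -0.14   -0.03    0.93]
Leontief inverse L = M⁻¹:
  [  1.2693    0.1888    0.1175    0.1327    0.2202]
  [  0.2856    1.2462    0.2546    0.0568    0.2062]
  [  0.1299    0.0729    1.2423    0.0722    0.2413]
  [  0.2381    0.1688    0.2185    1.0787    0.1220]
  [  0.1804    0.0521    0.2107    0.0620    1.1438]
Total output x = L · d:
  x_0 = 1.2693·81 + 0.1888·57 + 0.1175·84 + 0.1327·54 + 0.2202·51 = 141.8483
  x_1 = 0.2856·81 + 1.2462·57 + 0.2546·84 + 0.0568·54 + 0.2062·51 = 129.1347
  x_2 = 0.1299·81 + 0.0729·57 + 1.2423·84 + 0.0722·54 + 0.2413·51 = 135.2359
  x_3 = 0.2381·81 + 0.1688·57 + 0.2185·84 + 1.0787·54 + 0.1220·51 = 111.7312
  x_4 = 0.1804·81 + 0.0521·57 + 0.2107·84 + 0.0620·54 + 1.1438·51 = 96.9673
Output multipliers (column sums of L):
  Agriculture: 2.1033
  Manufacturing: 1.7289
  Electronics: 2.0437
  Healthcare: 1.4024
  Transport: 1.9334

Agriculture (2.1033)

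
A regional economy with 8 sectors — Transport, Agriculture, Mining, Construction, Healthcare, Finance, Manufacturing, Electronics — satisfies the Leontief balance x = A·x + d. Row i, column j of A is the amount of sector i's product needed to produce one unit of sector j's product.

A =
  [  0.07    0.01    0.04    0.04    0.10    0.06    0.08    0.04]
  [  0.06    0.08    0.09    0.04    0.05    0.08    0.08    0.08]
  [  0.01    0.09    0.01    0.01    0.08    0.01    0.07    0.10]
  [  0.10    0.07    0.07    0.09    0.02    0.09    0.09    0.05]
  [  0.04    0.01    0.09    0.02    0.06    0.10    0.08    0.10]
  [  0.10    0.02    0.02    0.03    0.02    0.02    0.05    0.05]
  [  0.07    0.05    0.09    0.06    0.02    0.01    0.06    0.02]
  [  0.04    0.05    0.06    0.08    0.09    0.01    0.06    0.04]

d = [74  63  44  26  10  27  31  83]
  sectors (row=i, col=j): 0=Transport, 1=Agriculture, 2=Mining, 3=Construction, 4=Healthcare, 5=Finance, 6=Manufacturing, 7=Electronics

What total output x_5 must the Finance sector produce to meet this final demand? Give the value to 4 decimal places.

Form M = I − A:
  [  0.93   -0.01   -0.04   -0.04   -0.10   -0.06   -0.08   -0.04]
  [ -0.06    0.92   -0.09   -0.04   -0.05   -0.08   -0.08   -0.08]
  [ -0.01   -0.09    0.99   -0.01   -0.08   -0.01   -0.07   -0.10]
  [ -0.10   -0.07   -0.07    0.91   -0.02   -0.09   -0.09   -0.05]
  [ -0.04   -0.01   -0.09   -0.02    0.94   -0.10   -0.08   -0.10]
  [ -0.10   -0.02   -0.02   -0.03   -0.02    0.98   -0.05   -0.05]
  [ -0.07   -0.05   -0.09   -0.06   -0.02   -0.01    0.94   -0.02]
  [ -0.04   -0.05   -0.06   -0.08   -0.09   -0.01   -0.06    0.96]
Leontief inverse L = M⁻¹:
  [  1.1173    0.0420    0.0867    0.0747    0.1432    0.0964    0.1351    0.0857]
  [  0.1185    1.1287    0.1476    0.0849    0.1061    0.1225    0.1497    0.1393]
  [  0.0489    0.1237    1.0576    0.0436    0.1198    0.0428    0.1191    0.1420]
  [  0.1665    0.1197    0.1293    1.1394    0.0761    0.1365    0.1637    0.1082]
  [  0.0899    0.0496    0.1375    0.0588    1.1092    0.1325    0.1388    0.1506]
  [  0.1344    0.0434    0.0524    0.0570    0.0540    1.0452    0.0898    0.0796]
  [  0.1100    0.0861    0.1296    0.0913    0.0596    0.0415    1.1101    0.0615]
  [  0.0864    0.0887    0.1097    0.1170    0.1336    0.0503    0.1178    1.0892]
Total output x = L · d:
  x_0 = 1.1173·74 + 0.0420·63 + 0.0867·44 + 0.0747·26 + 0.1432·10 + 0.0964·27 + 0.1351·31 + 0.0857·83 = 106.4178
  x_1 = 0.1185·74 + 1.1287·63 + 0.1476·44 + 0.0849·26 + 0.1061·10 + 0.1225·27 + 0.1497·31 + 0.1393·83 = 109.1549
  x_2 = 0.0489·74 + 0.1237·63 + 1.0576·44 + 0.0436·26 + 0.1198·10 + 0.0428·27 + 0.1191·31 + 0.1420·83 = 76.9075
  x_3 = 0.1665·74 + 0.1197·63 + 0.1293·44 + 1.1394·26 + 0.0761·10 + 0.1365·27 + 0.1637·31 + 0.1082·83 = 73.6780
  x_4 = 0.0899·74 + 0.0496·63 + 0.1375·44 + 0.0588·26 + 1.1092·10 + 0.1325·27 + 0.1388·31 + 0.1506·83 = 48.8247
  x_5 = 0.1344·74 + 0.0434·63 + 0.0524·44 + 0.0570·26 + 0.0540·10 + 1.0452·27 + 0.0898·31 + 0.0796·83 = 54.6160
  x_6 = 0.1100·74 + 0.0861·63 + 0.1296·44 + 0.0913·26 + 0.0596·10 + 0.0415·27 + 1.1101·31 + 0.0615·83 = 62.8766
  x_7 = 0.0864·74 + 0.0887·63 + 0.1097·44 + 0.1170·26 + 0.1336·10 + 0.0503·27 + 0.1178·31 + 1.0892·83 = 116.6001

54.6160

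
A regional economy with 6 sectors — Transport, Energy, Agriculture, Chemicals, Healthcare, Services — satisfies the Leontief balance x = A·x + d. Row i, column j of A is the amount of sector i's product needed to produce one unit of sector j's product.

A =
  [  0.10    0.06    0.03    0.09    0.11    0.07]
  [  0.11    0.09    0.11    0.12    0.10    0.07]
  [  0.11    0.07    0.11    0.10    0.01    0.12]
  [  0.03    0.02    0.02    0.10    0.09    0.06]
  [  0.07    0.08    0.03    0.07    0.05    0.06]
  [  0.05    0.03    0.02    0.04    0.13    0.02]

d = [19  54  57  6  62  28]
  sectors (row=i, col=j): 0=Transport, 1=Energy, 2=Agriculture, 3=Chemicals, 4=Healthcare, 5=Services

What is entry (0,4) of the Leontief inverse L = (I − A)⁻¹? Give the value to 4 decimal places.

L[0,4] = 0.1765

Form M = I − A:
  [  0.90   -0.06   -0.03   -0.09   -0.11   -0.07]
  [ -0.11    0.91   -0.11   -0.12   -0.10   -0.07]
  [ -0.11   -0.07    0.89   -0.10   -0.01   -0.12]
  [ -0.03   -0.02   -0.02    0.90   -0.09   -0.06]
  [ -0.07   -0.08   -0.03   -0.07    0.95   -0.06]
  [ -0.05   -0.03   -0.02   -0.04   -0.13    0.98]
Leontief inverse L = M⁻¹:
  [  1.1571    0.1041    0.0640    0.1557    0.1765    0.1183]
  [  0.1894    1.1493    0.1625    0.2107    0.1837    0.1397]
  [  0.1781    0.1180    1.1551    0.1765    0.0864    0.1787]
  [  0.0642    0.0472    0.0402    1.1427    0.1335    0.0910]
  [  0.1170    0.1154    0.0605    0.1241    1.1043    0.0992]
  [  0.0866    0.0601    0.0415    0.0811    0.1683    1.0512]
Total output x = L · d:
  x_0 = 1.1571·19 + 0.1041·54 + 0.0640·57 + 0.1557·6 + 0.1765·62 + 0.1183·28 = 46.4421
  x_1 = 0.1894·19 + 1.1493·54 + 0.1625·57 + 0.2107·6 + 0.1837·62 + 0.1397·28 = 91.4854
  x_2 = 0.1781·19 + 0.1180·54 + 1.1551·57 + 0.1765·6 + 0.0864·62 + 0.1787·28 = 87.0111
  x_3 = 0.0642·19 + 0.0472·54 + 0.0402·57 + 1.1427·6 + 0.1335·62 + 0.0910·28 = 23.7451
  x_4 = 0.1170·19 + 0.1154·54 + 0.0605·57 + 0.1241·6 + 1.1043·62 + 0.0992·28 = 83.8939
  x_5 = 0.0866·19 + 0.0601·54 + 0.0415·57 + 0.0811·6 + 0.1683·62 + 1.0512·28 = 47.6152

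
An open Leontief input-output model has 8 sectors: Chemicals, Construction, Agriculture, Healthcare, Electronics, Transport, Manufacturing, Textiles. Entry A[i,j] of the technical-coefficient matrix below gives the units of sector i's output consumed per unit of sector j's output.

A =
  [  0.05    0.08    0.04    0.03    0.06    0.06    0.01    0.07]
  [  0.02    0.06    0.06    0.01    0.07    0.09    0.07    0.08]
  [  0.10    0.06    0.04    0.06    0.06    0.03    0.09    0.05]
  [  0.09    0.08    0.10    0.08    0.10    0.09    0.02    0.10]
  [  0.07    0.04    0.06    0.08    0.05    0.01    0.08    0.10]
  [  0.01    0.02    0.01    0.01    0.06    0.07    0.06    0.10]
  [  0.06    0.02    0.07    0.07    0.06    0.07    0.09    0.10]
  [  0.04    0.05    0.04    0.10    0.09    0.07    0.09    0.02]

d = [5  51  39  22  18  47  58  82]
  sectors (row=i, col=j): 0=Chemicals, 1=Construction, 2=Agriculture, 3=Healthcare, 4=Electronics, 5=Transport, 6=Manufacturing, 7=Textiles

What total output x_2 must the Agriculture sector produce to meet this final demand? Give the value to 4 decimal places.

Form M = I − A:
  [  0.95   -0.08   -0.04   -0.03   -0.06   -0.06   -0.01   -0.07]
  [ -0.02    0.94   -0.06   -0.01   -0.07   -0.09   -0.07   -0.08]
  [ -0.10   -0.06    0.96   -0.06   -0.06   -0.03   -0.09   -0.05]
  [ -0.09   -0.08   -0.10    0.92   -0.10   -0.09   -0.02   -0.10]
  [ -0.07   -0.04   -0.06   -0.08    0.95   -0.01   -0.08   -0.10]
  [ -0.01   -0.02   -0.01   -0.01   -0.06    0.93   -0.06   -0.10]
  [ -0.06   -0.02   -0.07   -0.07   -0.06   -0.07    0.91   -0.10]
  [ -0.04   -0.05   -0.04   -0.10   -0.09   -0.07   -0.09    0.98]
Leontief inverse L = M⁻¹:
  [  1.0886    0.1188    0.0780    0.0712    0.1125    0.1064    0.0599    0.1271]
  [  0.0652    1.1002    0.1030    0.0596    0.1292    0.1422    0.1321    0.1470]
  [  0.1529    0.1094    1.0916    0.1142    0.1255    0.0887    0.1498    0.1243]
  [  0.1598    0.1462    0.1648    1.1516    0.1879    0.1656    0.1014    0.1957]
  [  0.1267    0.0913    0.1139    0.1402    1.1191    0.0700    0.1428    0.1725]
  [  0.0427    0.0489    0.0422    0.0502    0.1052    1.1094    0.1066    0.1491]
  [  0.1194    0.0723    0.1252    0.1337    0.1336    0.1339    1.1595    0.1801]
  [  0.0960    0.0989    0.0948    0.1569    0.1580    0.1301    0.1529    1.1012]
Total output x = L · d:
  x_0 = 1.0886·5 + 0.1188·51 + 0.0780·39 + 0.0712·22 + 0.1125·18 + 0.1064·47 + 0.0599·58 + 0.1271·82 = 37.0322
  x_1 = 0.0652·5 + 1.1002·51 + 0.1030·39 + 0.0596·22 + 0.1292·18 + 0.1422·47 + 0.1321·58 + 0.1470·82 = 90.4856
  x_2 = 0.1529·5 + 0.1094·51 + 1.0916·39 + 0.1142·22 + 0.1255·18 + 0.0887·47 + 0.1498·58 + 0.1243·82 = 76.7408
  x_3 = 0.1598·5 + 0.1462·51 + 0.1648·39 + 1.1516·22 + 0.1879·18 + 0.1656·47 + 0.1014·58 + 0.1957·82 = 73.1098
  x_4 = 0.1267·5 + 0.0913·51 + 0.1139·39 + 0.1402·22 + 1.1191·18 + 0.0700·47 + 0.1428·58 + 0.1725·82 = 58.6836
  x_5 = 0.0427·5 + 0.0489·51 + 0.0422·39 + 0.0502·22 + 0.1052·18 + 1.1094·47 + 0.1066·58 + 0.1491·82 = 77.9015
  x_6 = 0.1194·5 + 0.0723·51 + 0.1252·39 + 0.1337·22 + 0.1336·18 + 0.1339·47 + 1.1595·58 + 0.1801·82 = 102.8290
  x_7 = 0.0960·5 + 0.0989·51 + 0.0948·39 + 0.1569·22 + 0.1580·18 + 0.1301·47 + 0.1529·58 + 1.1012·82 = 120.7912

76.7408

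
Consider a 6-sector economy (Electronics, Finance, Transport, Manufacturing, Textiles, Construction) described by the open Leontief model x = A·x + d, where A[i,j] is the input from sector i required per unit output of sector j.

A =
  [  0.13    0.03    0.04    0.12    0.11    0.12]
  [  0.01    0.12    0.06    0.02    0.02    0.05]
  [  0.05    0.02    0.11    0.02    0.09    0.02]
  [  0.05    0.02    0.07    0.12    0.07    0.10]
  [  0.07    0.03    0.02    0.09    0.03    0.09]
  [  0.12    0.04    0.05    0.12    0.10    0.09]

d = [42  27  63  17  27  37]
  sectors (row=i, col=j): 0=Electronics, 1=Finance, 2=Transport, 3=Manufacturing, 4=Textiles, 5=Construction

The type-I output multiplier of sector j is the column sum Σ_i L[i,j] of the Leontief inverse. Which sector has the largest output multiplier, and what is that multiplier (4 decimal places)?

Manufacturing (1.8687)

Form M = I − A:
  [  0.87   -0.03   -0.04   -0.12   -0.11   -0.12]
  [ -0.01    0.88   -0.06   -0.02   -0.02   -0.05]
  [ -0.05   -0.02    0.89   -0.02   -0.09   -0.02]
  [ -0.05   -0.02   -0.07    0.88   -0.07   -0.10]
  [ -0.07   -0.03   -0.02   -0.09    0.97   -0.09]
  [ -0.12   -0.04   -0.05   -0.12   -0.10    0.91]
Leontief inverse L = M⁻¹:
  [  1.2112    0.0640    0.0915    0.2158    0.1841    0.2072]
  [  0.0359    1.1459    0.0882    0.0487    0.0476    0.0797]
  [  0.0876    0.0372    1.1408    0.0596    0.1268    0.0578]
  [  0.1080    0.0450    0.1134    1.1898    0.1263    0.1624]
  [  0.1183    0.0517    0.0526    0.1479    1.0756    0.1422]
  [  0.1933    0.0725    0.0994    0.2070    0.1682    1.1699]
Total output x = L · d:
  x_0 = 1.2112·42 + 0.0640·27 + 0.0915·63 + 0.2158·17 + 0.1841·27 + 0.2072·37 = 74.6655
  x_1 = 0.0359·42 + 1.1459·27 + 0.0882·63 + 0.0487·17 + 0.0476·27 + 0.0797·37 = 43.0675
  x_2 = 0.0876·42 + 0.0372·27 + 1.1408·63 + 0.0596·17 + 0.1268·27 + 0.0578·37 = 83.1279
  x_3 = 0.1080·42 + 0.0450·27 + 0.1134·63 + 1.1898·17 + 0.1263·27 + 0.1624·37 = 42.5419
  x_4 = 0.1183·42 + 0.0517·27 + 0.0526·63 + 0.1479·17 + 1.0756·27 + 0.1422·37 = 46.4965
  x_5 = 0.1933·42 + 0.0725·27 + 0.0994·63 + 0.2070·17 + 0.1682·27 + 1.1699·37 = 67.6853
Output multipliers (column sums of L):
  Electronics: 1.7543
  Finance: 1.4163
  Transport: 1.5859
  Manufacturing: 1.8687
  Textiles: 1.7286
  Construction: 1.8192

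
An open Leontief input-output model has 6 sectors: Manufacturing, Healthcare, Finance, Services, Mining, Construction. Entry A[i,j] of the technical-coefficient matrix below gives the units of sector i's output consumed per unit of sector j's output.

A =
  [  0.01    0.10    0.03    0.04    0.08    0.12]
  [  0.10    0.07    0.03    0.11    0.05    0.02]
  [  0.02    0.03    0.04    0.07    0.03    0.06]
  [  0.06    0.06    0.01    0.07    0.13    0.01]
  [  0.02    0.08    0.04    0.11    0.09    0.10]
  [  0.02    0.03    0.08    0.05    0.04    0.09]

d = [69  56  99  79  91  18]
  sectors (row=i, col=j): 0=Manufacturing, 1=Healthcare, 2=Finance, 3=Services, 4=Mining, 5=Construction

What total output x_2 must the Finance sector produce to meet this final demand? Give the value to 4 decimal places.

124.3496

Form M = I − A:
  [  0.99   -0.10   -0.03   -0.04   -0.08   -0.12]
  [ -0.10    0.93   -0.03   -0.11   -0.05   -0.02]
  [ -0.02   -0.03    0.96   -0.07   -0.03   -0.06]
  [ -0.06   -0.06   -0.01    0.93   -0.13   -0.01]
  [ -0.02   -0.08   -0.04   -0.11    0.91   -0.10]
  [ -0.02   -0.03   -0.08   -0.05   -0.04    0.91]
Leontief inverse L = M⁻¹:
  [  1.0357    0.1341    0.0556    0.0872    0.1196    0.1573]
  [  0.1257    1.1107    0.0491    0.1552    0.0984    0.0567]
  [  0.0354    0.0519    1.0548    0.0984    0.0584    0.0829]
  [  0.0826    0.0983    0.0284    1.1158    0.1750    0.0464]
  [  0.0494    0.1208    0.0663    0.1640    1.1417    0.1408]
  [  0.0367    0.0548    0.1000    0.0842    0.0708    1.1203]
Total output x = L · d:
  x_0 = 1.0357·69 + 0.1341·56 + 0.0556·99 + 0.0872·79 + 0.1196·91 + 0.1573·18 = 105.0768
  x_1 = 0.1257·69 + 1.1107·56 + 0.0491·99 + 0.1552·79 + 0.0984·91 + 0.0567·18 = 97.9597
  x_2 = 0.0354·69 + 0.0519·56 + 1.0548·99 + 0.0984·79 + 0.0584·91 + 0.0829·18 = 124.3496
  x_3 = 0.0826·69 + 0.0983·56 + 0.0284·99 + 1.1158·79 + 0.1750·91 + 0.0464·18 = 118.9348
  x_4 = 0.0494·69 + 0.1208·56 + 0.0663·99 + 0.1640·79 + 1.1417·91 + 0.1408·18 = 136.1231
  x_5 = 0.0367·69 + 0.0548·56 + 0.1000·99 + 0.0842·79 + 0.0708·91 + 1.1203·18 = 48.7692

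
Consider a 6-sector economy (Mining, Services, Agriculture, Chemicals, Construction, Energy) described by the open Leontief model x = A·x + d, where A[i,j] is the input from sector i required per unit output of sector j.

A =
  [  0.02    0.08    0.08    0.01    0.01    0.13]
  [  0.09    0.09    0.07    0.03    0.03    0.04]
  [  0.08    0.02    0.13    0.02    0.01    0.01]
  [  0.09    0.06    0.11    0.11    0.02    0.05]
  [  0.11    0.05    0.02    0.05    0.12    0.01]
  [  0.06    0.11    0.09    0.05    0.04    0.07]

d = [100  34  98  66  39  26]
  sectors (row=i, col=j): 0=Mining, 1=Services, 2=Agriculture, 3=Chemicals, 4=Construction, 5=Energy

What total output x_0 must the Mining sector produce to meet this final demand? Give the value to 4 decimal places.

129.0591

Form M = I − A:
  [  0.98   -0.08   -0.08   -0.01   -0.01   -0.13]
  [ -0.09    0.91   -0.07   -0.03   -0.03   -0.04]
  [ -0.08   -0.02    0.87   -0.02   -0.01   -0.01]
  [ -0.09   -0.06   -0.11    0.89   -0.02   -0.05]
  [ -0.11   -0.05   -0.02   -0.05    0.88   -0.01]
  [ -0.06   -0.11   -0.09   -0.05   -0.04    0.93]
Leontief inverse L = M⁻¹:
  [  1.0566    0.1178    0.1270    0.0289    0.0252    0.1560]
  [  0.1269    1.1269    0.1168    0.0486    0.0455    0.0706]
  [  0.1062    0.0419    1.1702    0.0317    0.0181    0.0311]
  [  0.1380    0.1037    0.1750    1.1396    0.0370    0.0873]
  [  0.1508    0.0874    0.0607    0.0727    1.1453    0.0417]
  [  0.1074    0.1543    0.1473    0.0751    0.0600    1.1032]
Total output x = L · d:
  x_0 = 1.0566·100 + 0.1178·34 + 0.1270·98 + 0.0289·66 + 0.0252·39 + 0.1560·26 = 129.0591
  x_1 = 0.1269·100 + 1.1269·34 + 0.1168·98 + 0.0486·66 + 0.0455·39 + 0.0706·26 = 69.2661
  x_2 = 0.1062·100 + 0.0419·34 + 1.1702·98 + 0.0317·66 + 0.0181·39 + 0.0311·26 = 130.3302
  x_3 = 0.1380·100 + 0.1037·34 + 0.1750·98 + 1.1396·66 + 0.0370·39 + 0.0873·26 = 113.3911
  x_4 = 0.1508·100 + 0.0874·34 + 0.0607·98 + 0.0727·66 + 1.1453·39 + 0.0417·26 = 74.5453
  x_5 = 0.1074·100 + 0.1543·34 + 0.1473·98 + 0.0751·66 + 0.0600·39 + 1.1032·26 = 66.3913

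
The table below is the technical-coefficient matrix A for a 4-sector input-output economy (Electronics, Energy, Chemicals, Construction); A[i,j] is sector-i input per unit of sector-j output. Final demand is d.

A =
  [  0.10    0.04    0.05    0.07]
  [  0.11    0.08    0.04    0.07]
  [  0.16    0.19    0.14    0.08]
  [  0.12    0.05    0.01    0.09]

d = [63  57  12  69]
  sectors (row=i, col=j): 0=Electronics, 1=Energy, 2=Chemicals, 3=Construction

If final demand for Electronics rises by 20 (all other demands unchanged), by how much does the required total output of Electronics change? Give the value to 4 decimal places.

Form M = I − A:
  [  0.90   -0.04   -0.05   -0.07]
  [ -0.11    0.92   -0.04   -0.07]
  [ -0.16   -0.19    0.86   -0.08]
  [ -0.12   -0.05   -0.01    0.91]
Leontief inverse L = M⁻¹:
  [  1.1456    0.0699    0.0710    0.0997]
  [  0.1608    1.1124    0.0623    0.1034]
  [  0.2638    0.2656    1.1922    0.1455]
  [  0.1628    0.0733    0.0259    1.1193]
Total output x = L · d:
  x_0 = 1.1456·63 + 0.0699·57 + 0.0710·12 + 0.0997·69 = 83.8896
  x_1 = 0.1608·63 + 1.1124·57 + 0.0623·12 + 0.1034·69 = 81.4244
  x_2 = 0.2638·63 + 0.2656·57 + 1.1922·12 + 0.1455·69 = 56.1060
  x_3 = 0.1628·63 + 0.0733·57 + 0.0259·12 + 1.1193·69 = 91.9770
Δx_0 = L[0,0] · Δd_0 = 1.1456 · 20 = 22.9115

22.9115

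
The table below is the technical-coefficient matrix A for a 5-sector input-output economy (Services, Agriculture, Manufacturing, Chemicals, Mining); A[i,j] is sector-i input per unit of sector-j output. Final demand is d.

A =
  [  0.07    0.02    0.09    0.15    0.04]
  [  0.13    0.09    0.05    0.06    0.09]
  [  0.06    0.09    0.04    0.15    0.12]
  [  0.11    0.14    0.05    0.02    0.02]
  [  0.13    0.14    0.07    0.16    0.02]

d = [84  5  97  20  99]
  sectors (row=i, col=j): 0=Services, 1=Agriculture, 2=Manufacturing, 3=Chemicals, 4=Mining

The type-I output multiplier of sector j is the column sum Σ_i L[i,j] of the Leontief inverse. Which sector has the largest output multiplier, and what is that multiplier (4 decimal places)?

Chemicals (1.8904)

Form M = I − A:
  [  0.93   -0.02   -0.09   -0.15   -0.04]
  [ -0.13    0.91   -0.05   -0.06   -0.09]
  [ -0.06   -0.09    0.96   -0.15   -0.12]
  [ -0.11   -0.14   -0.05    0.98   -0.02]
  [ -0.13   -0.14   -0.07   -0.16    0.98]
Leontief inverse L = M⁻¹:
  [  1.1297    0.0808    0.1264    0.2092    0.0733]
  [  0.2016    1.1537    0.0955    0.1371    0.1287]
  [  0.1427    0.1697    1.0872    0.2246    0.1591]
  [  0.1673    0.1870    0.0858    1.0798    0.0565]
  [  0.2162    0.2182    0.1221    0.2397    1.0691]
Total output x = L · d:
  x_0 = 1.1297·84 + 0.0808·5 + 0.1264·97 + 0.2092·20 + 0.0733·99 = 118.9910
  x_1 = 0.2016·84 + 1.1537·5 + 0.0955·97 + 0.1371·20 + 0.1287·99 = 47.4516
  x_2 = 0.1427·84 + 0.1697·5 + 1.0872·97 + 0.2246·20 + 0.1591·99 = 138.5339
  x_3 = 0.1673·84 + 0.1870·5 + 0.0858·97 + 1.0798·20 + 0.0565·99 = 50.5035
  x_4 = 0.2162·84 + 0.2182·5 + 0.1221·97 + 0.2397·20 + 1.0691·99 = 141.7245
Output multipliers (column sums of L):
  Services: 1.8575
  Agriculture: 1.8093
  Manufacturing: 1.5169
  Chemicals: 1.8904
  Mining: 1.4867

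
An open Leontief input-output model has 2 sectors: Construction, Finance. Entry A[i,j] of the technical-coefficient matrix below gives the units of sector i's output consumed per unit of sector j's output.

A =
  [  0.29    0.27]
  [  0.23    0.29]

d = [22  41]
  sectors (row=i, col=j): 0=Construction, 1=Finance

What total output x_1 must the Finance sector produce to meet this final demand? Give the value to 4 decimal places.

77.3077

Form M = I − A:
  [  0.71   -0.27]
  [ -0.23    0.71]
Leontief inverse L = M⁻¹:
  [  1.6063    0.6109]
  [  0.5204    1.6063]
Total output x = L · d:
  x_0 = 1.6063·22 + 0.6109·41 = 60.3846
  x_1 = 0.5204·22 + 1.6063·41 = 77.3077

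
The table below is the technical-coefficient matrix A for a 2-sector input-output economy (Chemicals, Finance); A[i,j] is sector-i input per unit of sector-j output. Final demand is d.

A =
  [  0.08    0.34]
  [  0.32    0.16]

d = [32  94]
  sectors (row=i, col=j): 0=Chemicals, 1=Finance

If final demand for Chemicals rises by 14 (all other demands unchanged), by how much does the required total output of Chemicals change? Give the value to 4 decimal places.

17.7108

Form M = I − A:
  [  0.92   -0.34]
  [ -0.32    0.84]
Leontief inverse L = M⁻¹:
  [  1.2651    0.5120]
  [  0.4819    1.3855]
Total output x = L · d:
  x_0 = 1.2651·32 + 0.5120·94 = 88.6145
  x_1 = 0.4819·32 + 1.3855·94 = 145.6627
Δx_0 = L[0,0] · Δd_0 = 1.2651 · 14 = 17.7108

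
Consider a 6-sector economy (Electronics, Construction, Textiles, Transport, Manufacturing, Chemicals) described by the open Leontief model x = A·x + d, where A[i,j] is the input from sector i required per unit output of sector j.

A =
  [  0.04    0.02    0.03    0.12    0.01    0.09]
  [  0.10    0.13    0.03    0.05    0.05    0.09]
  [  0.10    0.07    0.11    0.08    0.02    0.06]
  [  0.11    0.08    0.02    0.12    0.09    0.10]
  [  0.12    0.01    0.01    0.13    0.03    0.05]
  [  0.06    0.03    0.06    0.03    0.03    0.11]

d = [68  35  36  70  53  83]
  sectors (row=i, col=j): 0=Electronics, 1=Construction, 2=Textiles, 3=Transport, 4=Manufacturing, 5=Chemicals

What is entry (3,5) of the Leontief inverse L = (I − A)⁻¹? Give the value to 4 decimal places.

Form M = I − A:
  [  0.96   -0.02   -0.03   -0.12   -0.01   -0.09]
  [ -0.10    0.87   -0.03   -0.05   -0.05   -0.09]
  [ -0.10   -0.07    0.89   -0.08   -0.02   -0.06]
  [ -0.11   -0.08   -0.02    0.88   -0.09   -0.10]
  [ -0.12   -0.01   -0.01   -0.13    0.97   -0.05]
  [ -0.06   -0.03   -0.06   -0.03   -0.03    0.89]
Leontief inverse L = M⁻¹:
  [  1.0841    0.0494    0.0516    0.1651    0.0344    0.1386]
  [  0.1607    1.1743    0.0589    0.1109    0.0785    0.1558]
  [  0.1614    0.1139    1.1450    0.1439    0.0483    0.1239]
  [  0.1824    0.1259    0.0506    1.1976    0.1260    0.1762]
  [  0.1671    0.0392    0.0300    0.1872    1.0559    0.1032]
  [  0.1012    0.0562    0.0854    0.0713    0.0481    1.1560]
Total output x = L · d:
  x_0 = 1.0841·68 + 0.0494·35 + 0.0516·36 + 0.1651·70 + 0.0344·53 + 0.1386·83 = 102.1934
  x_1 = 0.1607·68 + 1.1743·35 + 0.0589·36 + 0.1109·70 + 0.0785·53 + 0.1558·83 = 79.0104
  x_2 = 0.1614·68 + 0.1139·35 + 1.1450·36 + 0.1439·70 + 0.0483·53 + 0.1239·83 = 79.1059
  x_3 = 0.1824·68 + 0.1259·35 + 0.0506·36 + 1.1976·70 + 0.1260·53 + 0.1762·83 = 123.7663
  x_4 = 0.1671·68 + 0.0392·35 + 0.0300·36 + 0.1872·70 + 1.0559·53 + 0.1032·83 = 91.4473
  x_5 = 0.1012·68 + 0.0562·35 + 0.0854·36 + 0.0713·70 + 0.0481·53 + 1.1560·83 = 115.3985

L[3,5] = 0.1762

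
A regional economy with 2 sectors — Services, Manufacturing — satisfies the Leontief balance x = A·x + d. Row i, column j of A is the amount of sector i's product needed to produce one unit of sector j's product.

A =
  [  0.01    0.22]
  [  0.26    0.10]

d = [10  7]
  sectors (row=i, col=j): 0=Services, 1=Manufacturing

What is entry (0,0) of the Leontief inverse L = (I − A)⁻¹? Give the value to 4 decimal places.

Form M = I − A:
  [  0.99   -0.22]
  [ -0.26    0.90]
Leontief inverse L = M⁻¹:
  [  1.0794    0.2639]
  [  0.3118    1.1873]
Total output x = L · d:
  x_0 = 1.0794·10 + 0.2639·7 = 12.6409
  x_1 = 0.3118·10 + 1.1873·7 = 11.4296

L[0,0] = 1.0794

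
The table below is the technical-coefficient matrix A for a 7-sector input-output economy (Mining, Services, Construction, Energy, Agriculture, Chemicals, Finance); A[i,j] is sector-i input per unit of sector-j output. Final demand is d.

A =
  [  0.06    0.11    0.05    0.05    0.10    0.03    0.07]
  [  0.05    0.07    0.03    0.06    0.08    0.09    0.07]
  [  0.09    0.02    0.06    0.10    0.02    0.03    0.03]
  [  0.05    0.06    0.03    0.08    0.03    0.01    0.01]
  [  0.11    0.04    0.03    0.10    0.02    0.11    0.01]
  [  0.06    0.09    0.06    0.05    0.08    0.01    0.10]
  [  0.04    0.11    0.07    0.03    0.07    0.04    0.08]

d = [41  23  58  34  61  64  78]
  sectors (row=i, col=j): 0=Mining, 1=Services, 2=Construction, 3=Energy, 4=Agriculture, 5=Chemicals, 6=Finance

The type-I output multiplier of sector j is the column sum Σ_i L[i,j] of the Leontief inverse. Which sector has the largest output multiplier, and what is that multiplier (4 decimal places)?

Services (1.8470)

Form M = I − A:
  [  0.94   -0.11   -0.05   -0.05   -0.10   -0.03   -0.07]
  [ -0.05    0.93   -0.03   -0.06   -0.08   -0.09   -0.07]
  [ -0.09   -0.02    0.94   -0.10   -0.02   -0.03   -0.03]
  [ -0.05   -0.06   -0.03    0.92   -0.03   -0.01   -0.01]
  [ -0.11   -0.04   -0.03   -0.10    0.98   -0.11   -0.01]
  [ -0.06   -0.09   -0.06   -0.05   -0.08    0.99   -0.10]
  [ -0.04   -0.11   -0.07   -0.03   -0.07   -0.04    0.92]
Leontief inverse L = M⁻¹:
  [  1.1129    0.1667    0.0854    0.1041    0.1460    0.0732    0.1108]
  [  0.0995    1.1264    0.0652    0.1101    0.1252    0.1269    0.1118]
  [  0.1266    0.0614    1.0862    0.1394    0.0527    0.0519    0.0575]
  [  0.0783    0.0909    0.0485    1.1111    0.0551    0.0307    0.0305]
  [  0.1540    0.0938    0.0622    0.1459    1.0642    0.1368    0.0489]
  [  0.1096    0.1449    0.0950    0.1008    0.1237    1.0498    0.1390]
  [  0.0890    0.1630    0.1046    0.0800    0.1135    0.0794    1.1203]
Total output x = L · d:
  x_0 = 1.1129·41 + 0.1667·23 + 0.0854·58 + 0.1041·34 + 0.1460·61 + 0.0732·64 + 0.1108·78 = 80.1895
  x_1 = 0.0995·41 + 1.1264·23 + 0.0652·58 + 0.1101·34 + 0.1252·61 + 0.1269·64 + 0.1118·78 = 61.9863
  x_2 = 0.1266·41 + 0.0614·23 + 1.0862·58 + 0.1394·34 + 0.0527·61 + 0.0519·64 + 0.0575·78 = 85.3653
  x_3 = 0.0783·41 + 0.0909·23 + 0.0485·58 + 1.1111·34 + 0.0551·61 + 0.0307·64 + 0.0305·78 = 53.5916
  x_4 = 0.1540·41 + 0.0938·23 + 0.0622·58 + 0.1459·34 + 1.0642·61 + 0.1368·64 + 0.0489·78 = 94.5232
  x_5 = 0.1096·41 + 0.1449·23 + 0.0950·58 + 0.1008·34 + 0.1237·61 + 1.0498·64 + 0.1390·78 = 102.3333
  x_6 = 0.0890·41 + 0.1630·23 + 0.1046·58 + 0.0800·34 + 0.1135·61 + 0.0794·64 + 1.1203·78 = 115.5645
Output multipliers (column sums of L):
  Mining: 1.7698
  Services: 1.8470
  Construction: 1.5471
  Energy: 1.7914
  Agriculture: 1.6802
  Chemicals: 1.5487
  Finance: 1.6187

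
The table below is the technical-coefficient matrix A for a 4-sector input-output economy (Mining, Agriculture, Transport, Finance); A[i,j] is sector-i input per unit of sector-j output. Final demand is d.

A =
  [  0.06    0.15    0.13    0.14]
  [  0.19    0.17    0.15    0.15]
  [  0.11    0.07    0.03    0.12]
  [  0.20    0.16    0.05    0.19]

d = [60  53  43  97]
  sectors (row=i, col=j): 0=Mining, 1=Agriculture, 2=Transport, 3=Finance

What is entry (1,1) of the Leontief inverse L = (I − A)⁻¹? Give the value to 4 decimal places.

Form M = I − A:
  [  0.94   -0.15   -0.13   -0.14]
  [ -0.19    0.83   -0.15   -0.15]
  [ -0.11   -0.07    0.97   -0.12]
  [ -0.20   -0.16   -0.05    0.81]
Leontief inverse L = M⁻¹:
  [  1.2130    0.2954    0.2236    0.2975]
  [  0.3866    1.3683    0.2821    0.3620]
  [  0.2136    0.1760    1.0988    0.2323]
  [  0.3891    0.3541    0.1787    1.3939]
Total output x = L · d:
  x_0 = 1.2130·60 + 0.2954·53 + 0.2236·43 + 0.2975·97 = 126.9076
  x_1 = 0.3866·60 + 1.3683·53 + 0.2821·43 + 0.3620·97 = 142.9532
  x_2 = 0.2136·60 + 0.1760·53 + 1.0988·43 + 0.2323·97 = 91.9243
  x_3 = 0.3891·60 + 0.3541·53 + 0.1787·43 + 1.3939·97 = 185.0003

L[1,1] = 1.3683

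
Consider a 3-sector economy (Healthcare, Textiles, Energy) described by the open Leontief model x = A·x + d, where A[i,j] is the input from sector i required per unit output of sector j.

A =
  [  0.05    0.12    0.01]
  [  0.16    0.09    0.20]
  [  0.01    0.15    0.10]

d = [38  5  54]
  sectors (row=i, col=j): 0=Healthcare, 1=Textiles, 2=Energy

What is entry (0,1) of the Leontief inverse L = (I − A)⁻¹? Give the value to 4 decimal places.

L[0,1] = 0.1497

Form M = I − A:
  [  0.95   -0.12   -0.01]
  [ -0.16    0.91   -0.20]
  [ -0.01   -0.15    0.90]
Leontief inverse L = M⁻¹:
  [  1.0783    0.1497    0.0452]
  [  0.1995    1.1684    0.2619]
  [  0.0452    0.1964    1.1553]
Total output x = L · d:
  x_0 = 1.0783·38 + 0.1497·5 + 0.0452·54 = 44.1669
  x_1 = 0.1995·38 + 1.1684·5 + 0.2619·54 = 27.5645
  x_2 = 0.0452·38 + 0.1964·5 + 1.1553·54 = 65.0848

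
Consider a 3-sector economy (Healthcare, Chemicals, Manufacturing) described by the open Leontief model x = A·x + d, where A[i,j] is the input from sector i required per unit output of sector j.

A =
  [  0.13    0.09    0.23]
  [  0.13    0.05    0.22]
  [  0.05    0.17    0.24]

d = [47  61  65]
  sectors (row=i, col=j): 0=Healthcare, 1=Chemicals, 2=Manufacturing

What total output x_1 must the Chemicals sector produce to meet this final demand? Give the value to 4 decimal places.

Form M = I − A:
  [  0.87   -0.09   -0.23]
  [ -0.13    0.95   -0.22]
  [ -0.05   -0.17    0.76]
Leontief inverse L = M⁻¹:
  [  1.2017    0.1887    0.4183]
  [  0.1927    1.1404    0.3884]
  [  0.1222    0.2675    1.4302]
Total output x = L · d:
  x_0 = 1.2017·47 + 0.1887·61 + 0.4183·65 = 95.1765
  x_1 = 0.1927·47 + 1.1404·61 + 0.3884·65 = 103.8714
  x_2 = 0.1222·47 + 0.2675·61 + 1.4302·65 = 115.0223

103.8714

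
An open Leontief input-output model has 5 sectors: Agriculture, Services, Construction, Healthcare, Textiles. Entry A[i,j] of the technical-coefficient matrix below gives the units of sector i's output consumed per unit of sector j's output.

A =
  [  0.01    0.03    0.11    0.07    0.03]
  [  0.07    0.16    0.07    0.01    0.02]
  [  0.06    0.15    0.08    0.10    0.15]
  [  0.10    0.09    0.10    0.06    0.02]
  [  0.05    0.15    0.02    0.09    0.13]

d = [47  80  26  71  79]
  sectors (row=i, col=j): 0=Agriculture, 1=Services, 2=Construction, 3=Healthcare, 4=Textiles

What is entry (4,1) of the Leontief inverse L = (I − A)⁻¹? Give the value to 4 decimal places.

L[4,1] = 0.2389

Form M = I − A:
  [  0.99   -0.03   -0.11   -0.07   -0.03]
  [ -0.07    0.84   -0.07   -0.01   -0.02]
  [ -0.06   -0.15    0.92   -0.10   -0.15]
  [ -0.10   -0.09   -0.10    0.94   -0.02]
  [ -0.05   -0.15   -0.02   -0.09    0.87]
Leontief inverse L = M⁻¹:
  [  1.0381    0.0848    0.1428    0.0996    0.0647]
  [  0.0998    1.2270    0.1104    0.0372    0.0515]
  [  0.1138    0.2619    1.1417    0.1528    0.2103]
  [  0.1341    0.1594    0.1487    1.0970    0.0591]
  [  0.0934    0.2389    0.0689    0.1291    1.1730]
Total output x = L · d:
  x_0 = 1.0381·47 + 0.0848·80 + 0.1428·26 + 0.0996·71 + 0.0647·79 = 71.4639
  x_1 = 0.0998·47 + 1.2270·80 + 0.1104·26 + 0.0372·71 + 0.0515·79 = 112.4297
  x_2 = 0.1138·47 + 0.2619·80 + 1.1417·26 + 0.1528·71 + 0.2103·79 = 83.4449
  x_3 = 0.1341·47 + 0.1594·80 + 0.1487·26 + 1.0970·71 + 0.0591·79 = 105.4809
  x_4 = 0.0934·47 + 0.2389·80 + 0.0689·26 + 0.1291·71 + 1.1730·79 = 127.1262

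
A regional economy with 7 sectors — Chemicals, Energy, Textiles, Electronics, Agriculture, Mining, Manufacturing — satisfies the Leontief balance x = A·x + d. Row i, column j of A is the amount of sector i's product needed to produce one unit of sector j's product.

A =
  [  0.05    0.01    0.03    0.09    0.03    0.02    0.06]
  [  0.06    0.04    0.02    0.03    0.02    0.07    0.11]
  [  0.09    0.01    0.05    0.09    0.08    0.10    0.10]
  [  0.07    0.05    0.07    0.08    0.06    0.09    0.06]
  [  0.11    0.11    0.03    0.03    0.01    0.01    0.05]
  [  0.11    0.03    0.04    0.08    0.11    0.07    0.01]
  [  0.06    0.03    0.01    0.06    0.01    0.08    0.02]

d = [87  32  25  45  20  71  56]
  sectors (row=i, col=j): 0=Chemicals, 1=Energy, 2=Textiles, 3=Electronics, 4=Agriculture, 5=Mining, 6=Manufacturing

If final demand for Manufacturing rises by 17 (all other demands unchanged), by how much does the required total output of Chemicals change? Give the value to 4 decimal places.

Form M = I − A:
  [  0.95   -0.01   -0.03   -0.09   -0.03   -0.02   -0.06]
  [ -0.06    0.96   -0.02   -0.03   -0.02   -0.07   -0.11]
  [ -0.09   -0.01    0.95   -0.09   -0.08   -0.10   -0.10]
  [ -0.07   -0.05   -0.07    0.92   -0.06   -0.09   -0.06]
  [ -0.11   -0.11   -0.03   -0.03    0.99   -0.01   -0.05]
  [ -0.11   -0.03   -0.04   -0.08   -0.11    0.93   -0.01]
  [ -0.06   -0.03   -0.01   -0.06   -0.01   -0.08    0.98]
Leontief inverse L = M⁻¹:
  [  1.0853    0.0284    0.0486    0.1235    0.0514    0.0505    0.0853]
  [  0.1014    1.0593    0.0377    0.0676    0.0446    0.1047    0.1364]
  [  0.1564    0.0435    1.0811    0.1487    0.1202    0.1508    0.1416]
  [  0.1322    0.0804    0.0995    1.1343    0.0989    0.1393    0.1032]
  [  0.1471    0.1275    0.0474    0.0661    1.0306    0.0427    0.0852]
  [  0.1682    0.0619    0.0679    0.1296    0.1435    1.1093    0.0507]
  [  0.0945    0.0459    0.0273    0.0918    0.0340    0.1074    1.0426]
Total output x = L · d:
  x_0 = 1.0853·87 + 0.0284·32 + 0.0486·25 + 0.1235·45 + 0.0514·20 + 0.0505·71 + 0.0853·56 = 111.4941
  x_1 = 0.1014·87 + 1.0593·32 + 0.0377·25 + 0.0676·45 + 0.0446·20 + 0.1047·71 + 0.1364·56 = 62.6718
  x_2 = 0.1564·87 + 0.0435·32 + 1.0811·25 + 0.1487·45 + 0.1202·20 + 0.1508·71 + 0.1416·56 = 69.7578
  x_3 = 0.1322·87 + 0.0804·32 + 0.0995·25 + 1.1343·45 + 0.0989·20 + 0.1393·71 + 0.1032·56 = 85.2547
  x_4 = 0.1471·87 + 0.1275·32 + 0.0474·25 + 0.0661·45 + 1.0306·20 + 0.0427·71 + 0.0852·56 = 49.4487
  x_5 = 0.1682·87 + 0.0619·32 + 0.0679·25 + 0.1296·45 + 0.1435·20 + 1.1093·71 + 0.0507·56 = 108.6091
  x_6 = 0.0945·87 + 0.0459·32 + 0.0273·25 + 0.0918·45 + 0.0340·20 + 0.1074·71 + 1.0426·56 = 81.1897
Δx_0 = L[0,6] · Δd_6 = 0.0853 · 17 = 1.4499

1.4499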